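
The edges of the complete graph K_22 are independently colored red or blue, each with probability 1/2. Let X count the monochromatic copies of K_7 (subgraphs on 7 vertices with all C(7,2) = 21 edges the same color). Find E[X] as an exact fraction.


Let X = Σ_S X_S over the C(22, 7) = 170544 subsets S of size 7, where X_S = 1 if the K_7 on S is monochromatic.
For a fixed S, the K_7 on S has C(7, 2) = 21 edges. P[all 21 edges red] = (1/2)^21, and likewise for blue, so P[monochromatic] = 2·(1/2)^21 = 2^{1 − 21} = 1/1048576.
Summing: E[X] = C(22, 7) · 2^{1 − 21} = 170544 · 1/1048576 = 10659/65536.
Numerically: E[X] ≈ 0.16264.

E[X] = C(22,7)·2^(1−C(7,2)) = 10659/65536 ≈ 0.16264.


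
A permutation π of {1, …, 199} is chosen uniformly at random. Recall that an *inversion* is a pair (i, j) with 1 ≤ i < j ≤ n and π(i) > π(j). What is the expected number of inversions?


Write X = Σ X_I over the C(199, 2) = 19701 pairs i < j, with X_I the indicator of one inversion.
There are 19701 indicators.
For each fixed pair i < j, the values π(i) and π(j) are two distinct elements of {1, …, 199} in uniformly random order; by symmetry P[π(i) > π(j)] = 1/2.
By linearity: E[X] = 19701 · (1/2) = C(199, 2) · (1/2) = 19701/2 = 19701/2 ≈ 9850.500.

E[X] = 19701/2 = 9850.500.


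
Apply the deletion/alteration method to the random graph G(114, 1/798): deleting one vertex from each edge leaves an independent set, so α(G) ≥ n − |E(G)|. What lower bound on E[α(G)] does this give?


E[|E(G)|] = C(114, 2)·p = 6441 · (1/798) = 113/14.
E[α(G)] ≥ n − E[|E(G)|] = 114 − 113/14 = 1483/14.
Numerically: ≈ 105.9286.
(This is only a lower bound; the true E[α(G)] may be larger.)

E[α(G)] ≥ 1483/14 ≈ 105.9286.


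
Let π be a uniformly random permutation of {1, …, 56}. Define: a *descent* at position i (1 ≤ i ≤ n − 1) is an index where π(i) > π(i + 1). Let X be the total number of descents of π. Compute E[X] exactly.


Write X = Σ X_I over i = 1, …, 55, with X_I the indicator of one descent.
There are 55 indicators.
For each fixed i, the pair (π(i), π(i+1)) is a uniformly random ordered pair of distinct values from {1, …, 56}; by symmetry P[π(i) > π(i+1)] = 1/2.
By linearity: E[X] = 55 · (1/2) = (56 − 1) · (1/2) = 55/2 ≈ 27.5000.

E[X] = 55/2 = 27.5000.


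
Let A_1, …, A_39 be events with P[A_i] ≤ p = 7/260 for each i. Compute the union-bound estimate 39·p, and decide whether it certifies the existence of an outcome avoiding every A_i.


Union bound: P[∪_{i=1}^{39} A_i] ≤ Σ_i P[A_i] ≤ 39·p = 39·(7/260) = 21/20.
Numerically: 21/20 ≈ 1.0500000.
Is 21/20 < 1? NO.
Since the bound 21/20 is ≥ 1, the union bound is uninformative here; it does NOT by itself certify existence.

39·p = 21/20 ≈ 1.0500000; existence NOT certified by the union bound.


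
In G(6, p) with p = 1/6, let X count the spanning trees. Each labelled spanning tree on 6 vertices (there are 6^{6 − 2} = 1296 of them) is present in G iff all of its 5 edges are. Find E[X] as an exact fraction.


K_6 has 6^{6 − 2} = 1296 labelled spanning trees.
For each such spanning tree H, let X_H = 1 if all 5 edges of H are present in G. Then P[X_H = 1] = p^{5} = (1/6)^{5} = 1/7776.
Summing the indicators: E[X] = Σ_H E[X_H] = 1296 · p^{5} = 1296 · 1/7776 = 1/6.
Numerically: E[X] ≈ 0.166667.

E[X] = 1296 · (1/6)^{5} = 1/6 ≈ 0.166667.


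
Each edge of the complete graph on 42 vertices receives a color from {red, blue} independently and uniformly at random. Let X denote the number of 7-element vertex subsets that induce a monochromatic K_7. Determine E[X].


Let X = Σ_S X_S over the C(42, 7) = 26978328 subsets S of size 7, where X_S = 1 if the K_7 on S is monochromatic.
For a fixed S, the K_7 on S has C(7, 2) = 21 edges. P[all 21 edges red] = (1/2)^21, and likewise for blue, so P[monochromatic] = 2·(1/2)^21 = 2^{1 − 21} = 1/1048576.
Summing: E[X] = C(42, 7) · 2^{1 − 21} = 26978328 · 1/1048576 = 3372291/131072.
Numerically: E[X] ≈ 25.72854.

E[X] = C(42,7)·2^(1−C(7,2)) = 3372291/131072 ≈ 25.72854.


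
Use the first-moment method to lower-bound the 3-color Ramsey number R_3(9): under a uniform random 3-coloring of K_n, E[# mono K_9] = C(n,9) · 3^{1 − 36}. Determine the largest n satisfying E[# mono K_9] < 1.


We need C(n, 9) · 3^{1 − 36} < 1, i.e. C(n, 9) < 3^{36 − 1} = 50031545098999707.
Check values of n near the boundary:
  n = 298: C(298, 9) = 45207677551849890; 45207677551849890 < 50031545098999707? YES
  n = 299: C(299, 9) = 46610674441390059; 46610674441390059 < 50031545098999707? YES
  n = 300: C(300, 9) = 48052241692154700; 48052241692154700 < 50031545098999707? YES
  n = 301: C(301, 9) = 49533303936090975; 49533303936090975 < 50031545098999707? YES
  n = 302: C(302, 9) = 51054804739588650; 51054804739588650 < 50031545098999707? NO
The largest n with C(n, 9) < 50031545098999707 is n = 301 (where E[X] = 16511101312030325/16677181699666569 ≈ 0.9900). Hence R_3(9) > 301, i.e. R_3(9) ≥ 302.

Largest n = 301; hence R_3(9) > 301.


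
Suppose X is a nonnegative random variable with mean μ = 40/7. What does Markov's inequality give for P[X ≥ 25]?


μ = E[X] = 40/7, a = 25.
Markov: P[X ≥ 25] ≤ μ/a = (40/7)/25 = 8/35.
Numerically: ≈ 0.2286.
(Since a = 25 > μ = 5.7143, the bound 8/35 is < 1 and informative.)

P[X ≥ 25] ≤ 8/35 ≈ 0.2286.


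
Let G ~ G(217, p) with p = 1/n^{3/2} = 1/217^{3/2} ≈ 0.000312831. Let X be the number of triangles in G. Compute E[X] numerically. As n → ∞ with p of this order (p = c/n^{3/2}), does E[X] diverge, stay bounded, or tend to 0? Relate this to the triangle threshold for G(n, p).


Number of potential triangles: C(217, 3) = 1679580.
Each occurs with probability p³ ≈ (0.000312831)³ ≈ 3.06147839e-11.
By linearity: E[X] = C(217, 3)·p³ ≈ 1679580 · 3.06147839e-11 ≈ 0.000051.
Since α = 3/2 > 1, p = c/n^{3/2} = o(1/n) is below the triangle threshold p ~ 1/n. Asymptotically E[X] ~ (c³/6)·n^{3(1−α)} = (1³/6)·n^{-1.5} → 0, so by Markov's inequality G has no triangles w.h.p.

E[X] ≈ 0.000051; in regime p = Θ(1/n^{3/2}) E[X] tends to 0 (below the triangle threshold p ~ 1/n).


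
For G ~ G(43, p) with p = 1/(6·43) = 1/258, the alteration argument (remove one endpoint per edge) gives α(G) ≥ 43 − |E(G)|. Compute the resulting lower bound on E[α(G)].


E[|E(G)|] = C(43, 2)·p = 903 · (1/258) = 7/2.
E[α(G)] ≥ n − E[|E(G)|] = 43 − 7/2 = 79/2.
Numerically: ≈ 39.500.
(This is only a lower bound; the true E[α(G)] may be larger.)

E[α(G)] ≥ 79/2 ≈ 39.500.


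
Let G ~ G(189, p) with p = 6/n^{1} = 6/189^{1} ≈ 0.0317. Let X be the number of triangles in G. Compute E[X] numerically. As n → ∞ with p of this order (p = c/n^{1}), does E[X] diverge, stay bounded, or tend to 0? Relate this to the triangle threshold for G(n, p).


Number of potential triangles: C(189, 3) = 1107414.
Each occurs with probability p³ ≈ (0.0317)³ ≈ 3.19940e-05.
By linearity: E[X] = C(189, 3)·p³ ≈ 1107414 · 3.19940e-05 ≈ 35.431.
Here α = 1, so p = 6/n is exactly at the triangle threshold p ~ 1/n. Asymptotically E[X] → c³/6 = 6³/6 = 36 ≈ 36.000, a bounded constant. In this regime the triangle count is asymptotically Poisson(c³/6).

E[X] ≈ 35.431; in regime p = Θ(1/n^{1}) E[X] stays bounded (at the triangle threshold p ~ 1/n).


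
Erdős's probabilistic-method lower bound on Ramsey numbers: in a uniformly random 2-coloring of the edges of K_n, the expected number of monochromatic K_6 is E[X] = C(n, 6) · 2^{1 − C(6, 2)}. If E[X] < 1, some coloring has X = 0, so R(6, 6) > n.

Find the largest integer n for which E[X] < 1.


We need C(n, 6) · 2^{1 − 15} < 1, i.e. C(n, 6) < 2^{15 − 1} = 16384.
Check values of n near the boundary:
  n = 12: C(12, 6) = 924; 924 < 16384? YES
  n = 13: C(13, 6) = 1716; 1716 < 16384? YES
  n = 14: C(14, 6) = 3003; 3003 < 16384? YES
  n = 15: C(15, 6) = 5005; 5005 < 16384? YES
  n = 16: C(16, 6) = 8008; 8008 < 16384? YES
  n = 17: C(17, 6) = 12376; 12376 < 16384? YES
  n = 18: C(18, 6) = 18564; 18564 < 16384? NO
The largest n with C(n, 6) < 16384 is n = 17 (where E[X] = 1547/2048 ≈ 0.755371). Hence R(6, 6) > 17, i.e. R(6, 6) ≥ 18.

Largest n = 17; hence R(6, 6) > 17.


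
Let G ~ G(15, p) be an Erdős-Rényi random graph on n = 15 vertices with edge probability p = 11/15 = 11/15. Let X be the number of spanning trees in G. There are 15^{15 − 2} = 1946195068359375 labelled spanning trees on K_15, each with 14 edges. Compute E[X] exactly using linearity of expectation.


K_15 has 15^{15 − 2} = 1946195068359375 labelled spanning trees.
For each such spanning tree H, let X_H = 1 if all 14 edges of H are present in G. Then P[X_H = 1] = p^{14} = (11/15)^{14} = 379749833583241/29192926025390625.
By linearity: E[X] = Σ_H E[X_H] = 1946195068359375 · p^{14} = 1946195068359375 · 379749833583241/29192926025390625 = 379749833583241/15.
Numerically: E[X] ≈ 2.5317e+13.

E[X] = 1946195068359375 · (11/15)^{14} = 379749833583241/15 ≈ 2.5317e+13.


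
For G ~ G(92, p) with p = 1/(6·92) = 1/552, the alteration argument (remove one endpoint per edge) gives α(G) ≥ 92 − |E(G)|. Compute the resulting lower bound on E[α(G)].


E[|E(G)|] = C(92, 2)·p = 4186 · (1/552) = 91/12.
E[α(G)] ≥ n − E[|E(G)|] = 92 − 91/12 = 1013/12.
Numerically: ≈ 84.41667.
(This is only a lower bound; the true E[α(G)] may be larger.)

E[α(G)] ≥ 1013/12 ≈ 84.41667.


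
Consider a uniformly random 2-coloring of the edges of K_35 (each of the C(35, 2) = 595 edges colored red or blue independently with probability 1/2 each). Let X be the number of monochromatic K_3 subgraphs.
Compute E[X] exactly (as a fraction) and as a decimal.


Let X = Σ_S X_S over the C(35, 3) = 6545 subsets S of size 3, where X_S = 1 if the K_3 on S is monochromatic.
For a fixed S, the K_3 on S has C(3, 2) = 3 edges. P[all 3 edges red] = (1/2)^3, and likewise for blue, so P[monochromatic] = 2·(1/2)^3 = 2^{1 − 3} = 1/4.
By linearity: E[X] = C(35, 3) · 2^{1 − 3} = 6545 · 1/4 = 6545/4.
Numerically: E[X] ≈ 1636.25000.

E[X] = C(35,3)·2^(1−C(3,2)) = 6545/4 ≈ 1636.25000.


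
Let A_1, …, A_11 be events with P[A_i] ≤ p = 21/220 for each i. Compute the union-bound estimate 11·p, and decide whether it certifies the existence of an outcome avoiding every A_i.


Union bound: P[∪_{i=1}^{11} A_i] ≤ Σ_i P[A_i] ≤ 11·p = 11·(21/220) = 21/20.
Numerically: 21/20 ≈ 1.050.
Is 21/20 < 1? NO.
Since the bound 21/20 is ≥ 1, the union bound is uninformative here; it does NOT by itself certify existence.

11·p = 21/20 ≈ 1.050; existence NOT certified by the union bound.


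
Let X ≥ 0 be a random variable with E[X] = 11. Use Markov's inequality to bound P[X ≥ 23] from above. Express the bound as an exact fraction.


μ = E[X] = 11, a = 23.
Markov: P[X ≥ 23] ≤ μ/a = (11)/23 = 11/23.
Numerically: ≈ 0.47826.
(Since a = 23 > μ = 11.00000, the bound 11/23 is < 1 and informative.)

P[X ≥ 23] ≤ 11/23 ≈ 0.47826.


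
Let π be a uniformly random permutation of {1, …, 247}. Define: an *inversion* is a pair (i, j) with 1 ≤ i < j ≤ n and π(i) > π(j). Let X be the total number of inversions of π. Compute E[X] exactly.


Write X = Σ X_I over the C(247, 2) = 30381 pairs i < j, with X_I the indicator of one inversion.
There are 30381 indicators.
For each fixed pair i < j, the values π(i) and π(j) are two distinct elements of {1, …, 247} in uniformly random order; by symmetry P[π(i) > π(j)] = 1/2.
By linearity: E[X] = 30381 · (1/2) = C(247, 2) · (1/2) = 30381/2 = 30381/2 ≈ 15190.5000.

E[X] = 30381/2 = 15190.5000.


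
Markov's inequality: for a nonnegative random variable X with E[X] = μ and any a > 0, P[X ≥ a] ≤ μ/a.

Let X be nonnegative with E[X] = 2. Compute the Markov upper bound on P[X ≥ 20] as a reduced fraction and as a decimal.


μ = E[X] = 2, a = 20.
Markov: P[X ≥ 20] ≤ μ/a = (2)/20 = 1/10.
Numerically: ≈ 0.100.
(Since a = 20 > μ = 2.000, the bound 1/10 is < 1 and informative.)

P[X ≥ 20] ≤ 1/10 ≈ 0.100.


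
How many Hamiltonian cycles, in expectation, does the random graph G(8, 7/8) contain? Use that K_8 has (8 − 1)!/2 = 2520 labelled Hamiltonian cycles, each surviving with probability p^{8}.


K_8 has (8 − 1)!/2 = 2520 labelled Hamiltonian cycles.
For each such Hamiltonian cycle H, let X_H = 1 if all 8 edges of H are present in G. Then P[X_H = 1] = p^{8} = (7/8)^{8} = 5764801/16777216.
By linearity: E[X] = Σ_H E[X_H] = 2520 · p^{8} = 2520 · 5764801/16777216 = 1815912315/2097152.
Numerically: E[X] ≈ 866.

E[X] = 2520 · (7/8)^{8} = 1815912315/2097152 ≈ 866.


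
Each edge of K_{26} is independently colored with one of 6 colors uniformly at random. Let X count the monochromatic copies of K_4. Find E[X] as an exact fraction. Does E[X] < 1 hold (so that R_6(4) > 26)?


E[X] = C(26, 4) · 6^{1 − 6} = 14950 · 6^{−5} = 14950/7776.
As a reduced fraction: E[X] = 7475/3888 ≈ 1.92258.
Is E[X] < 1? NO.
Since E[X] ≥ 1, the first-moment bound is inconclusive at n = 26; it does NOT by itself certify R_6(4) > 26.

E[X] = 7475/3888 ≈ 1.92258; E[X] ≥ 1; first-moment method inconclusive here.


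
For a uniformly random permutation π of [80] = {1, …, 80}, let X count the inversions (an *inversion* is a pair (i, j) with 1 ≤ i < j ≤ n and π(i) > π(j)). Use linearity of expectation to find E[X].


Write X = Σ X_I over the C(80, 2) = 3160 pairs i < j, with X_I the indicator of one inversion.
There are 3160 indicators.
For each fixed pair i < j, the values π(i) and π(j) are two distinct elements of {1, …, 80} in uniformly random order; by symmetry P[π(i) > π(j)] = 1/2.
By linearity: E[X] = 3160 · (1/2) = C(80, 2) · (1/2) = 3160/2 = 1580 ≈ 1580.0000.

E[X] = 1580 = 1580.0000.


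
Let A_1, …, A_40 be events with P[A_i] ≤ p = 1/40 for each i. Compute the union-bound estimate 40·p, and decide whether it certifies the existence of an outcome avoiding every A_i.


Union bound: P[∪_{i=1}^{40} A_i] ≤ Σ_i P[A_i] ≤ 40·p = 40·(1/40) = 1.
Numerically: 1 ≈ 1.0000000.
Is 1 < 1? NO.
Since the bound 1 is ≥ 1, the union bound is uninformative here; it does NOT by itself certify existence.

40·p = 1 ≈ 1.0000000; existence NOT certified by the union bound.


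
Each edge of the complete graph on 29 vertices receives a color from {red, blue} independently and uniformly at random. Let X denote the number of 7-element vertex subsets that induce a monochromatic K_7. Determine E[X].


Let X = Σ_S X_S over the C(29, 7) = 1560780 subsets S of size 7, where X_S = 1 if the K_7 on S is monochromatic.
For a fixed S, the K_7 on S has C(7, 2) = 21 edges. P[all 21 edges red] = (1/2)^21, and likewise for blue, so P[monochromatic] = 2·(1/2)^21 = 2^{1 − 21} = 1/1048576.
By linearity: E[X] = C(29, 7) · 2^{1 − 21} = 1560780 · 1/1048576 = 390195/262144.
Numerically: E[X] ≈ 1.488.

E[X] = C(29,7)·2^(1−C(7,2)) = 390195/262144 ≈ 1.488.


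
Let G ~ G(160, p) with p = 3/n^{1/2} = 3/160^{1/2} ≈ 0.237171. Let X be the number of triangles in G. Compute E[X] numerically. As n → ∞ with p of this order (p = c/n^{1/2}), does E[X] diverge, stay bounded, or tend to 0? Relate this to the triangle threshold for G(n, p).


Number of potential triangles: C(160, 3) = 669920.
Each occurs with probability p³ ≈ (0.237171)³ ≈ 1.33408589e-02.
By linearity: E[X] = C(160, 3)·p³ ≈ 669920 · 1.33408589e-02 ≈ 8937.308180.
Since α = 1/2 < 1, p = c/n^{1/2} ≫ 1/n is above the triangle threshold p ~ 1/n. Asymptotically E[X] ~ (c³/6)·n^{3(1−α)} = (3³/6)·n^{1.5} → ∞; triangles are abundant w.h.p.

E[X] ≈ 8937.308180; in regime p = Θ(1/n^{1/2}) E[X] diverges (above the triangle threshold p ~ 1/n).


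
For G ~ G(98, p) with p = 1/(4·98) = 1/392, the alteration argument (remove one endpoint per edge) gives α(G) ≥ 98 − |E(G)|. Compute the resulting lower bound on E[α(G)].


E[|E(G)|] = C(98, 2)·p = 4753 · (1/392) = 97/8.
E[α(G)] ≥ n − E[|E(G)|] = 98 − 97/8 = 687/8.
Numerically: ≈ 85.875000.
(This is only a lower bound; the true E[α(G)] may be larger.)

E[α(G)] ≥ 687/8 ≈ 85.875000.


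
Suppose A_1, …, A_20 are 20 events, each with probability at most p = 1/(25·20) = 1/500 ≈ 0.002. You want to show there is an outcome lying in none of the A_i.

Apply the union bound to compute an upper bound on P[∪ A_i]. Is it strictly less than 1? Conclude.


Union bound: P[∪_{i=1}^{20} A_i] ≤ Σ_i P[A_i] ≤ 20·p = 20·(1/500) = 1/25.
Numerically: 1/25 ≈ 0.040.
Is 1/25 < 1? YES.
Since P[∪ A_i] ≤ 1/25 < 1, the complement has P[∩ A_i^c] ≥ 1 − 1/25 = 24/25 > 0, so some outcome avoids every A_i.

20·p = 1/25 ≈ 0.040; existence CERTIFIED by the union bound.


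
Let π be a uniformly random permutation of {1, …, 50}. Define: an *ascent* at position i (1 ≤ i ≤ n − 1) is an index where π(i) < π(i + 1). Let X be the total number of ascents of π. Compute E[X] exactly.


Write X = Σ X_I over i = 1, …, 49, with X_I the indicator of one ascent.
There are 49 indicators.
For each fixed i, the pair (π(i), π(i+1)) is a uniformly random ordered pair of distinct values from {1, …, 50}; by symmetry P[π(i) < π(i+1)] = 1/2.
By linearity: E[X] = 49 · (1/2) = (50 − 1) · (1/2) = 49/2 ≈ 24.5000.

E[X] = 49/2 = 24.5000.


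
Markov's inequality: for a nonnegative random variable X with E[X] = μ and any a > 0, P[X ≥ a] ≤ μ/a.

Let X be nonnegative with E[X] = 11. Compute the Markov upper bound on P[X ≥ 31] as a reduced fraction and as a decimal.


μ = E[X] = 11, a = 31.
Markov: P[X ≥ 31] ≤ μ/a = (11)/31 = 11/31.
Numerically: ≈ 0.355.
(Since a = 31 > μ = 11.000, the bound 11/31 is < 1 and informative.)

P[X ≥ 31] ≤ 11/31 ≈ 0.355.


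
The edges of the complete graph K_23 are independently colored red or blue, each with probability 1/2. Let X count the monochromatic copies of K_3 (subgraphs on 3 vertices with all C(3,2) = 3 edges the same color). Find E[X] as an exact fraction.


Let X = Σ_S X_S over the C(23, 3) = 1771 subsets S of size 3, where X_S = 1 if the K_3 on S is monochromatic.
For a fixed S, the K_3 on S has C(3, 2) = 3 edges. P[all 3 edges red] = (1/2)^3, and likewise for blue, so P[monochromatic] = 2·(1/2)^3 = 2^{1 − 3} = 1/4.
Summing: E[X] = C(23, 3) · 2^{1 − 3} = 1771 · 1/4 = 1771/4.
Numerically: E[X] ≈ 442.75000.

E[X] = C(23,3)·2^(1−C(3,2)) = 1771/4 ≈ 442.75000.


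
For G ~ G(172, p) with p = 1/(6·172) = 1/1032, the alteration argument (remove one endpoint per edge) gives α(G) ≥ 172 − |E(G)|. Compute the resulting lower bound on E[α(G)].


E[|E(G)|] = C(172, 2)·p = 14706 · (1/1032) = 57/4.
E[α(G)] ≥ n − E[|E(G)|] = 172 − 57/4 = 631/4.
Numerically: ≈ 157.750000.
(This is only a lower bound; the true E[α(G)] may be larger.)

E[α(G)] ≥ 631/4 ≈ 157.750000.


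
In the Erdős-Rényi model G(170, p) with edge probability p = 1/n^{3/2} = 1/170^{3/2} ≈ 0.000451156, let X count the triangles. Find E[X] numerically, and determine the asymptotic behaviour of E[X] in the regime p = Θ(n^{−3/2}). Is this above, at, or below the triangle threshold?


Number of potential triangles: C(170, 3) = 804440.
Each occurs with probability p³ ≈ (0.000451156)³ ≈ 9.18289998e-11.
By linearity: E[X] = C(170, 3)·p³ ≈ 804440 · 9.18289998e-11 ≈ 0.000074.
Since α = 3/2 > 1, p = c/n^{3/2} = o(1/n) is below the triangle threshold p ~ 1/n. Asymptotically E[X] ~ (c³/6)·n^{3(1−α)} = (1³/6)·n^{-1.5} → 0, so by Markov's inequality G has no triangles w.h.p.

E[X] ≈ 0.000074; in regime p = Θ(1/n^{3/2}) E[X] tends to 0 (below the triangle threshold p ~ 1/n).


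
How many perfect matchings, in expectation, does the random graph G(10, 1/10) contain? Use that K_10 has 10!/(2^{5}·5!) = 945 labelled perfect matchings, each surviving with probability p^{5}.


K_10 has 10!/(2^{5}·5!) = 945 labelled perfect matchings.
For each such perfect matching H, let X_H = 1 if all 5 edges of H are present in G. Then P[X_H = 1] = p^{5} = (1/10)^{5} = 1/100000.
Summing the indicators: E[X] = Σ_H E[X_H] = 945 · p^{5} = 945 · 1/100000 = 189/20000.
Numerically: E[X] ≈ 0.00945.

E[X] = 945 · (1/10)^{5} = 189/20000 ≈ 0.00945.


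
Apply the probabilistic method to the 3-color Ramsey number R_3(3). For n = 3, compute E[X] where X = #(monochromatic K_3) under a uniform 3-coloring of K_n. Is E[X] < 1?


E[X] = C(3, 3) · 3^{1 − 3} = 1 · 3^{−2} = 1/9.
As a reduced fraction: E[X] = 1/9 ≈ 0.111111.
Is E[X] < 1? YES.
Since E[X] < 1, there exists a 3-coloring of K_{3} with no monochromatic K_3; hence R_3(3) > 3.

E[X] = 1/9 ≈ 0.111111; E[X] < 1, so R_3(3) > 3.


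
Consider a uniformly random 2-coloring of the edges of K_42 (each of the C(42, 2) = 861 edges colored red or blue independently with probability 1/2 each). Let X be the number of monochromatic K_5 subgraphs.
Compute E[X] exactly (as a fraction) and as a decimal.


Let X = Σ_S X_S over the C(42, 5) = 850668 subsets S of size 5, where X_S = 1 if the K_5 on S is monochromatic.
For a fixed S, the K_5 on S has C(5, 2) = 10 edges. P[all 10 edges red] = (1/2)^10, and likewise for blue, so P[monochromatic] = 2·(1/2)^10 = 2^{1 − 10} = 1/512.
Summing: E[X] = C(42, 5) · 2^{1 − 10} = 850668 · 1/512 = 212667/128.
Numerically: E[X] ≈ 1661.46094.

E[X] = C(42,5)·2^(1−C(5,2)) = 212667/128 ≈ 1661.46094.


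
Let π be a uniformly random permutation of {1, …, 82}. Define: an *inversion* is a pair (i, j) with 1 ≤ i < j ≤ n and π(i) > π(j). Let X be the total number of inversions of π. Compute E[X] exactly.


Write X = Σ X_I over the C(82, 2) = 3321 pairs i < j, with X_I the indicator of one inversion.
There are 3321 indicators.
For each fixed pair i < j, the values π(i) and π(j) are two distinct elements of {1, …, 82} in uniformly random order; by symmetry P[π(i) > π(j)] = 1/2.
By linearity: E[X] = 3321 · (1/2) = C(82, 2) · (1/2) = 3321/2 = 3321/2 ≈ 1660.500000.

E[X] = 3321/2 = 1660.500000.


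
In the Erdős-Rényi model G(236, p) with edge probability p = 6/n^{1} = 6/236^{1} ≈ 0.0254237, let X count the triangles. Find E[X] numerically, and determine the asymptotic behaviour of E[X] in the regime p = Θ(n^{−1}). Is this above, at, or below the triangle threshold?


Number of potential triangles: C(236, 3) = 2162940.
Each occurs with probability p³ ≈ (0.0254237)³ ≈ 1.64330336e-05.
By linearity: E[X] = C(236, 3)·p³ ≈ 2162940 · 1.64330336e-05 ≈ 35.543666.
Here α = 1, so p = 6/n is exactly at the triangle threshold p ~ 1/n. Asymptotically E[X] → c³/6 = 6³/6 = 36 ≈ 36.000000, a bounded constant. In this regime the triangle count is asymptotically Poisson(c³/6).

E[X] ≈ 35.543666; in regime p = Θ(1/n^{1}) E[X] stays bounded (at the triangle threshold p ~ 1/n).


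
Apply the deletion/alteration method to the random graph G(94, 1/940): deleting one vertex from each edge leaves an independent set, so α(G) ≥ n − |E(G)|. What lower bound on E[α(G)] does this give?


E[|E(G)|] = C(94, 2)·p = 4371 · (1/940) = 93/20.
E[α(G)] ≥ n − E[|E(G)|] = 94 − 93/20 = 1787/20.
Numerically: ≈ 89.35000.
(This is only a lower bound; the true E[α(G)] may be larger.)

E[α(G)] ≥ 1787/20 ≈ 89.35000.


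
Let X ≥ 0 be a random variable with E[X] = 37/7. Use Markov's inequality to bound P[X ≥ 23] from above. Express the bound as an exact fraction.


μ = E[X] = 37/7, a = 23.
Markov: P[X ≥ 23] ≤ μ/a = (37/7)/23 = 37/161.
Numerically: ≈ 0.22981.
(Since a = 23 > μ = 5.28571, the bound 37/161 is < 1 and informative.)

P[X ≥ 23] ≤ 37/161 ≈ 0.22981.


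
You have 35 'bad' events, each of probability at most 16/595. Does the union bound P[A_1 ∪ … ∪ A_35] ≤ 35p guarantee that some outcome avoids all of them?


Union bound: P[∪_{i=1}^{35} A_i] ≤ Σ_i P[A_i] ≤ 35·p = 35·(16/595) = 16/17.
Numerically: 16/17 ≈ 0.9411765.
Is 16/17 < 1? YES.
Since P[∪ A_i] ≤ 16/17 < 1, the complement has P[∩ A_i^c] ≥ 1 − 16/17 = 1/17 > 0, so some outcome avoids every A_i.

35·p = 16/17 ≈ 0.9411765; existence CERTIFIED by the union bound.


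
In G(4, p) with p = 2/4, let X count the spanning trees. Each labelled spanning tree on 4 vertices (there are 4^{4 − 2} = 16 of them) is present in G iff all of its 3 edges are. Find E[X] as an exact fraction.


K_4 has 4^{4 − 2} = 16 labelled spanning trees.
For each such spanning tree H, let X_H = 1 if all 3 edges of H are present in G. Then P[X_H = 1] = p^{3} = (1/2)^{3} = 1/8.
By linearity of expectation: E[X] = Σ_H E[X_H] = 16 · p^{3} = 16 · 1/8 = 2.
Numerically: E[X] ≈ 2.

E[X] = 16 · (1/2)^{3} = 2 ≈ 2.


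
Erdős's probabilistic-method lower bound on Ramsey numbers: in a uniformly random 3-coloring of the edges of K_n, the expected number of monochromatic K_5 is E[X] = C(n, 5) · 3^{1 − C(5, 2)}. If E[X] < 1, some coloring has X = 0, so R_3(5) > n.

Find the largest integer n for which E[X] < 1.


We need C(n, 5) · 3^{1 − 10} < 1, i.e. C(n, 5) < 3^{10 − 1} = 19683.
Check values of n near the boundary:
  n = 17: C(17, 5) = 6188; 6188 < 19683? YES
  n = 18: C(18, 5) = 8568; 8568 < 19683? YES
  n = 19: C(19, 5) = 11628; 11628 < 19683? YES
  n = 20: C(20, 5) = 15504; 15504 < 19683? YES
  n = 21: C(21, 5) = 20349; 20349 < 19683? NO
  n = 22: C(22, 5) = 26334; 26334 < 19683? NO
The largest n with C(n, 5) < 19683 is n = 20 (where E[X] = 5168/6561 ≈ 0.7877). Hence R_3(5) > 20, i.e. R_3(5) ≥ 21.

Largest n = 20; hence R_3(5) > 20.


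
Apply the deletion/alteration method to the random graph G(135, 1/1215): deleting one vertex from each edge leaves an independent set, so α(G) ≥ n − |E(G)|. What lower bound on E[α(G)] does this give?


E[|E(G)|] = C(135, 2)·p = 9045 · (1/1215) = 67/9.
E[α(G)] ≥ n − E[|E(G)|] = 135 − 67/9 = 1148/9.
Numerically: ≈ 127.5556.
(This is only a lower bound; the true E[α(G)] may be larger.)

E[α(G)] ≥ 1148/9 ≈ 127.5556.


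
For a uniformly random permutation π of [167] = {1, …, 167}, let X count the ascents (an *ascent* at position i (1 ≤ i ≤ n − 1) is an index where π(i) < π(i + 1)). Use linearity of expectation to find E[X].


Write X = Σ X_I over i = 1, …, 166, with X_I the indicator of one ascent.
There are 166 indicators.
For each fixed i, the pair (π(i), π(i+1)) is a uniformly random ordered pair of distinct values from {1, …, 167}; by symmetry P[π(i) < π(i+1)] = 1/2.
By linearity: E[X] = 166 · (1/2) = (167 − 1) · (1/2) = 83 ≈ 83.000.

E[X] = 83 = 83.000.


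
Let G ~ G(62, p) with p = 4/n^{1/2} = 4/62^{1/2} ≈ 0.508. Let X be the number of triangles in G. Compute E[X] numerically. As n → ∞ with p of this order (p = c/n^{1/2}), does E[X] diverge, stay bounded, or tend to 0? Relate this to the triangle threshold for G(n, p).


Number of potential triangles: C(62, 3) = 37820.
Each occurs with probability p³ ≈ (0.508)³ ≈ 1.310969e-01.
By linearity: E[X] = C(62, 3)·p³ ≈ 37820 · 1.310969e-01 ≈ 4958.0850.
Since α = 1/2 < 1, p = c/n^{1/2} ≫ 1/n is above the triangle threshold p ~ 1/n. Asymptotically E[X] ~ (c³/6)·n^{3(1−α)} = (4³/6)·n^{1.5} → ∞; triangles are abundant w.h.p.

E[X] ≈ 4958.0850; in regime p = Θ(1/n^{1/2}) E[X] diverges (above the triangle threshold p ~ 1/n).


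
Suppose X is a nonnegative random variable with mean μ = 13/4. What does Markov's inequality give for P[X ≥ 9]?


μ = E[X] = 13/4, a = 9.
Markov: P[X ≥ 9] ≤ μ/a = (13/4)/9 = 13/36.
Numerically: ≈ 0.361111.
(Since a = 9 > μ = 3.250000, the bound 13/36 is < 1 and informative.)

P[X ≥ 9] ≤ 13/36 ≈ 0.361111.


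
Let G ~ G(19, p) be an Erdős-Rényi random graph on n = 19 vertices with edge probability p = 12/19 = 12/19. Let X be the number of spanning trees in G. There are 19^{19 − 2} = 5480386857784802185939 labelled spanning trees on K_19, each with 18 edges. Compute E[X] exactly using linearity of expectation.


K_19 has 19^{19 − 2} = 5480386857784802185939 labelled spanning trees.
For each such spanning tree H, let X_H = 1 if all 18 edges of H are present in G. Then P[X_H = 1] = p^{18} = (12/19)^{18} = 26623333280885243904/104127350297911241532841.
By linearity: E[X] = Σ_H E[X_H] = 5480386857784802185939 · p^{18} = 5480386857784802185939 · 26623333280885243904/104127350297911241532841 = 26623333280885243904/19.
Numerically: E[X] ≈ 1.401e+18.

E[X] = 5480386857784802185939 · (12/19)^{18} = 26623333280885243904/19 ≈ 1.401e+18.


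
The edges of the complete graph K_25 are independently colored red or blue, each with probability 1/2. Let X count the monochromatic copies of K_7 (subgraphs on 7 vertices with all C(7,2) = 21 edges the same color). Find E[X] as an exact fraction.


Let X = Σ_S X_S over the C(25, 7) = 480700 subsets S of size 7, where X_S = 1 if the K_7 on S is monochromatic.
For a fixed S, the K_7 on S has C(7, 2) = 21 edges. P[all 21 edges red] = (1/2)^21, and likewise for blue, so P[monochromatic] = 2·(1/2)^21 = 2^{1 − 21} = 1/1048576.
By linearity of expectation: E[X] = C(25, 7) · 2^{1 − 21} = 480700 · 1/1048576 = 120175/262144.
Numerically: E[X] ≈ 0.45843.

E[X] = C(25,7)·2^(1−C(7,2)) = 120175/262144 ≈ 0.45843.


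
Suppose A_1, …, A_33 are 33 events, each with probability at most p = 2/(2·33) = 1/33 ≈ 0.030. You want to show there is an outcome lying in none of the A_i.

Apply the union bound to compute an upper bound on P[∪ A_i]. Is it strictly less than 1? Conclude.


Union bound: P[∪_{i=1}^{33} A_i] ≤ Σ_i P[A_i] ≤ 33·p = 33·(1/33) = 1.
Numerically: 1 ≈ 1.000.
Is 1 < 1? NO.
Since the bound 1 is ≥ 1, the union bound is uninformative here; it does NOT by itself certify existence.

33·p = 1 ≈ 1.000; existence NOT certified by the union bound.


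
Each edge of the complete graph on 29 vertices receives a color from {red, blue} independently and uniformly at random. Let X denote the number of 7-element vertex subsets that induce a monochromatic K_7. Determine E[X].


Let X = Σ_S X_S over the C(29, 7) = 1560780 subsets S of size 7, where X_S = 1 if the K_7 on S is monochromatic.
For a fixed S, the K_7 on S has C(7, 2) = 21 edges. P[all 21 edges red] = (1/2)^21, and likewise for blue, so P[monochromatic] = 2·(1/2)^21 = 2^{1 − 21} = 1/1048576.
Summing: E[X] = C(29, 7) · 2^{1 − 21} = 1560780 · 1/1048576 = 390195/262144.
Numerically: E[X] ≈ 1.488476.

E[X] = C(29,7)·2^(1−C(7,2)) = 390195/262144 ≈ 1.488476.


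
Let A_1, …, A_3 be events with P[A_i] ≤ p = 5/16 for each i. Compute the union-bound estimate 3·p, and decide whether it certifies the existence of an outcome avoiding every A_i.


Union bound: P[∪_{i=1}^{3} A_i] ≤ Σ_i P[A_i] ≤ 3·p = 3·(5/16) = 15/16.
Numerically: 15/16 ≈ 0.937500.
Is 15/16 < 1? YES.
Since P[∪ A_i] ≤ 15/16 < 1, the complement has P[∩ A_i^c] ≥ 1 − 15/16 = 1/16 > 0, so some outcome avoids every A_i.

3·p = 15/16 ≈ 0.937500; existence CERTIFIED by the union bound.


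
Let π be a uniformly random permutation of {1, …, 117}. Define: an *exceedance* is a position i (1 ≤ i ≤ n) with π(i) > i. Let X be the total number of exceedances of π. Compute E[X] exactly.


Write X = Σ_{i=1}^{117} X_i, where X_i = 1_{π(i) > i}.
For each fixed i, π(i) is uniform over {1, …, 117} (marginal of a uniform permutation), so P[π(i) > i] = (n − i)/n. Summing: Σ_{i=1}^{117} (n − i)/n = (0 + 1 + … + 116)/117 = 117(117 − 1)/(2·117) = (117 − 1)/2.
Hence E[X] = Σ_{i=1}^{117} (117 − i)/117 = 58 ≈ 58.000000.

E[X] = 58 = 58.000000.


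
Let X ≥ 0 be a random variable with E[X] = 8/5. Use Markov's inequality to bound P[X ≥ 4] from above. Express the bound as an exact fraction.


μ = E[X] = 8/5, a = 4.
Markov: P[X ≥ 4] ≤ μ/a = (8/5)/4 = 2/5.
Numerically: ≈ 0.400.
(Since a = 4 > μ = 1.600, the bound 2/5 is < 1 and informative.)

P[X ≥ 4] ≤ 2/5 ≈ 0.400.


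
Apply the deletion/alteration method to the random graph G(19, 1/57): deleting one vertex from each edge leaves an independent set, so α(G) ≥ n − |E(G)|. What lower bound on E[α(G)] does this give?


E[|E(G)|] = C(19, 2)·p = 171 · (1/57) = 3.
E[α(G)] ≥ n − E[|E(G)|] = 19 − 3 = 16.
Numerically: ≈ 16.0000.
(This is only a lower bound; the true E[α(G)] may be larger.)

E[α(G)] ≥ 16 ≈ 16.0000.


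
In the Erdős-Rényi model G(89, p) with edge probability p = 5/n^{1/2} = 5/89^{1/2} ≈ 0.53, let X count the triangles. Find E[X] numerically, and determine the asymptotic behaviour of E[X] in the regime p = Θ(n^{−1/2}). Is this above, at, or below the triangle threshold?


Number of potential triangles: C(89, 3) = 113564.
Each occurs with probability p³ ≈ (0.53)³ ≈ 1.4887611e-01.
By linearity: E[X] = C(89, 3)·p³ ≈ 113564 · 1.4887611e-01 ≈ 16906.96619.
Since α = 1/2 < 1, p = c/n^{1/2} ≫ 1/n is above the triangle threshold p ~ 1/n. Asymptotically E[X] ~ (c³/6)·n^{3(1−α)} = (5³/6)·n^{1.5} → ∞; triangles are abundant w.h.p.

E[X] ≈ 16906.96619; in regime p = Θ(1/n^{1/2}) E[X] diverges (above the triangle threshold p ~ 1/n).


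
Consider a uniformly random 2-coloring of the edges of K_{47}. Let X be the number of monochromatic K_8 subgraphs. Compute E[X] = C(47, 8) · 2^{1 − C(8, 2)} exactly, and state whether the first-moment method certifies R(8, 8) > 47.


E[X] = C(47, 8) · 2^{1 − 28} = 314457495 · 2^{−27} = 314457495/134217728.
As a reduced fraction: E[X] = 314457495/134217728 ≈ 2.3429.
Is E[X] < 1? NO.
Since E[X] ≥ 1, the first-moment bound is inconclusive at n = 47; it does NOT by itself certify R(8, 8) > 47.

E[X] = 314457495/134217728 ≈ 2.3429; E[X] ≥ 1; first-moment method inconclusive here.


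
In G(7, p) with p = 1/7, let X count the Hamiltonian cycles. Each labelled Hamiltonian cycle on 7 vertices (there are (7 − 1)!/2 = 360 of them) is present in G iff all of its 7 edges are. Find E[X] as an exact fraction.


K_7 has (7 − 1)!/2 = 360 labelled Hamiltonian cycles.
For each such Hamiltonian cycle H, let X_H = 1 if all 7 edges of H are present in G. Then P[X_H = 1] = p^{7} = (1/7)^{7} = 1/823543.
By linearity of expectation: E[X] = Σ_H E[X_H] = 360 · p^{7} = 360 · 1/823543 = 360/823543.
Numerically: E[X] ≈ 0.0004371.

E[X] = 360 · (1/7)^{7} = 360/823543 ≈ 0.0004371.


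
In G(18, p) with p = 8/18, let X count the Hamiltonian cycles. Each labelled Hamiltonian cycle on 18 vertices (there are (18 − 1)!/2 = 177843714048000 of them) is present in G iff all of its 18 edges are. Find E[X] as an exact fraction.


K_18 has (18 − 1)!/2 = 177843714048000 labelled Hamiltonian cycles.
For each such Hamiltonian cycle H, let X_H = 1 if all 18 edges of H are present in G. Then P[X_H = 1] = p^{18} = (4/9)^{18} = 68719476736/150094635296999121.
By linearity: E[X] = Σ_H E[X_H] = 177843714048000 · p^{18} = 177843714048000 · 68719476736/150094635296999121 = 16764508875398316032000/205891132094649.
Numerically: E[X] ≈ 8.14e+07.

E[X] = 177843714048000 · (4/9)^{18} = 16764508875398316032000/205891132094649 ≈ 8.14e+07.


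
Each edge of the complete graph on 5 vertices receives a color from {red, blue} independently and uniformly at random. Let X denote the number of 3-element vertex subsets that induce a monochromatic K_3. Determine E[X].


Let X = Σ_S X_S over the C(5, 3) = 10 subsets S of size 3, where X_S = 1 if the K_3 on S is monochromatic.
For a fixed S, the K_3 on S has C(3, 2) = 3 edges. P[all 3 edges red] = (1/2)^3, and likewise for blue, so P[monochromatic] = 2·(1/2)^3 = 2^{1 − 3} = 1/4.
By linearity: E[X] = C(5, 3) · 2^{1 − 3} = 10 · 1/4 = 5/2.
Numerically: E[X] ≈ 2.500.

E[X] = C(5,3)·2^(1−C(3,2)) = 5/2 ≈ 2.500.


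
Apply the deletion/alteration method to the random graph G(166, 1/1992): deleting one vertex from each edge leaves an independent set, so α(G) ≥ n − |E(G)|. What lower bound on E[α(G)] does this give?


E[|E(G)|] = C(166, 2)·p = 13695 · (1/1992) = 55/8.
E[α(G)] ≥ n − E[|E(G)|] = 166 − 55/8 = 1273/8.
Numerically: ≈ 159.12500.
(This is only a lower bound; the true E[α(G)] may be larger.)

E[α(G)] ≥ 1273/8 ≈ 159.12500.


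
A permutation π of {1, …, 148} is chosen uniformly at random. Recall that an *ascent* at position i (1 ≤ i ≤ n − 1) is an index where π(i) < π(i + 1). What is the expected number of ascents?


Write X = Σ X_I over i = 1, …, 147, with X_I the indicator of one ascent.
There are 147 indicators.
For each fixed i, the pair (π(i), π(i+1)) is a uniformly random ordered pair of distinct values from {1, …, 148}; by symmetry P[π(i) < π(i+1)] = 1/2.
By linearity: E[X] = 147 · (1/2) = (148 − 1) · (1/2) = 147/2 ≈ 73.500.

E[X] = 147/2 = 73.500.


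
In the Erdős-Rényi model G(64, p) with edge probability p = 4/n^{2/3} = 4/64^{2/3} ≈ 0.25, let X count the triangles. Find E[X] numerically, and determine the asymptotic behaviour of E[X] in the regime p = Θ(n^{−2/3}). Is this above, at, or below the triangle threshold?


Number of potential triangles: C(64, 3) = 41664.
Each occurs with probability p³ ≈ (0.25)³ ≈ 1.56250e-02.
By linearity: E[X] = C(64, 3)·p³ ≈ 41664 · 1.56250e-02 ≈ 651.000.
Since α = 2/3 < 1, p = c/n^{2/3} ≫ 1/n is above the triangle threshold p ~ 1/n. Asymptotically E[X] ~ (c³/6)·n^{3(1−α)} = (4³/6)·n^{1} → ∞; triangles are abundant w.h.p.

E[X] ≈ 651.000; in regime p = Θ(1/n^{2/3}) E[X] diverges (above the triangle threshold p ~ 1/n).


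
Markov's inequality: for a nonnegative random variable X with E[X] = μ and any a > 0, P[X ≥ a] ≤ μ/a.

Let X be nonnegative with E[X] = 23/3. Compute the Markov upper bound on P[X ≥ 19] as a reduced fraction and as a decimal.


μ = E[X] = 23/3, a = 19.
Markov: P[X ≥ 19] ≤ μ/a = (23/3)/19 = 23/57.
Numerically: ≈ 0.40351.
(Since a = 19 > μ = 7.66667, the bound 23/57 is < 1 and informative.)

P[X ≥ 19] ≤ 23/57 ≈ 0.40351.


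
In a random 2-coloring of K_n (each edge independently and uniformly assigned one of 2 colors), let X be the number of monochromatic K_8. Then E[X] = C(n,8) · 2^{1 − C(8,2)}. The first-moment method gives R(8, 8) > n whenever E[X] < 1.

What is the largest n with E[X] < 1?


We need C(n, 8) · 2^{1 − 28} < 1, i.e. C(n, 8) < 2^{28 − 1} = 134217728.
Check values of n near the boundary:
  n = 37: C(37, 8) = 38608020; 38608020 < 134217728? YES
  n = 38: C(38, 8) = 48903492; 48903492 < 134217728? YES
  n = 39: C(39, 8) = 61523748; 61523748 < 134217728? YES
  n = 40: C(40, 8) = 76904685; 76904685 < 134217728? YES
  n = 41: C(41, 8) = 95548245; 95548245 < 134217728? YES
  n = 42: C(42, 8) = 118030185; 118030185 < 134217728? YES
  n = 43: C(43, 8) = 145008513; 145008513 < 134217728? NO
  n = 44: C(44, 8) = 177232627; 177232627 < 134217728? NO
The largest n with C(n, 8) < 134217728 is n = 42 (where E[X] = 118030185/134217728 ≈ 0.879393). Hence R(8, 8) > 42, i.e. R(8, 8) ≥ 43.

Largest n = 42; hence R(8, 8) > 42.


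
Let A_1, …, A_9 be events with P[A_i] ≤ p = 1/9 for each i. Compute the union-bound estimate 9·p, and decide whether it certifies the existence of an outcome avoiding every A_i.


Union bound: P[∪_{i=1}^{9} A_i] ≤ Σ_i P[A_i] ≤ 9·p = 9·(1/9) = 1.
Numerically: 1 ≈ 1.00000.
Is 1 < 1? NO.
Since the bound 1 is ≥ 1, the union bound is uninformative here; it does NOT by itself certify existence.

9·p = 1 ≈ 1.00000; existence NOT certified by the union bound.


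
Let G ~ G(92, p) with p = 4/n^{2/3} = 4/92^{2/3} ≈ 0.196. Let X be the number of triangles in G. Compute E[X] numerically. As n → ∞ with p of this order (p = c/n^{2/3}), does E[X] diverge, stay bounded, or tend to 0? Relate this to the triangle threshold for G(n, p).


Number of potential triangles: C(92, 3) = 125580.
Each occurs with probability p³ ≈ (0.196)³ ≈ 7.56144e-03.
By linearity: E[X] = C(92, 3)·p³ ≈ 125580 · 7.56144e-03 ≈ 949.565.
Since α = 2/3 < 1, p = c/n^{2/3} ≫ 1/n is above the triangle threshold p ~ 1/n. Asymptotically E[X] ~ (c³/6)·n^{3(1−α)} = (4³/6)·n^{1} → ∞; triangles are abundant w.h.p.

E[X] ≈ 949.565; in regime p = Θ(1/n^{2/3}) E[X] diverges (above the triangle threshold p ~ 1/n).
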